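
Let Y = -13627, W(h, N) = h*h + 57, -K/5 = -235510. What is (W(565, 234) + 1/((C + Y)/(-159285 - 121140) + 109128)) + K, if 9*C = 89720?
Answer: 412257480703190961/275420007523 ≈ 1.4968e+6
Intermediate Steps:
K = 1177550 (K = -5*(-235510) = 1177550)
C = 89720/9 (C = (1/9)*89720 = 89720/9 ≈ 9968.9)
W(h, N) = 57 + h**2 (W(h, N) = h**2 + 57 = 57 + h**2)
(W(565, 234) + 1/((C + Y)/(-159285 - 121140) + 109128)) + K = ((57 + 565**2) + 1/((89720/9 - 13627)/(-159285 - 121140) + 109128)) + 1177550 = ((57 + 319225) + 1/(-32923/9/(-280425) + 109128)) + 1177550 = (319282 + 1/(-32923/9*(-1/280425) + 109128)) + 1177550 = (319282 + 1/(32923/2523825 + 109128)) + 1177550 = (319282 + 1/(275420007523/2523825)) + 1177550 = (319282 + 2523825/275420007523) + 1177550 = 87936650844482311/275420007523 + 1177550 = 412257480703190961/275420007523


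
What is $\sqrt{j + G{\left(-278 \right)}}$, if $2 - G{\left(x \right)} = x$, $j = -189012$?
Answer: $2 i \sqrt{47183} \approx 434.43 i$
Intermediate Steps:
$G{\left(x \right)} = 2 - x$
$\sqrt{j + G{\left(-278 \right)}} = \sqrt{-189012 + \left(2 - -278\right)} = \sqrt{-189012 + \left(2 + 278\right)} = \sqrt{-189012 + 280} = \sqrt{-188732} = 2 i \sqrt{47183}$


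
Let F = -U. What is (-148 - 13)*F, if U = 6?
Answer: 966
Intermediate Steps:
F = -6 (F = -1*6 = -6)
(-148 - 13)*F = (-148 - 13)*(-6) = -161*(-6) = 966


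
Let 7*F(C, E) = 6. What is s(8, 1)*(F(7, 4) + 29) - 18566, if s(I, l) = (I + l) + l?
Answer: -127872/7 ≈ -18267.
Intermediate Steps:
F(C, E) = 6/7 (F(C, E) = (⅐)*6 = 6/7)
s(I, l) = I + 2*l
s(8, 1)*(F(7, 4) + 29) - 18566 = (8 + 2*1)*(6/7 + 29) - 18566 = (8 + 2)*(209/7) - 18566 = 10*(209/7) - 18566 = 2090/7 - 18566 = -127872/7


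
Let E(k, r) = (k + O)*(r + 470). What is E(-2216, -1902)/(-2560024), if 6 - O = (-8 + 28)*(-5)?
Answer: -377690/320003 ≈ -1.1803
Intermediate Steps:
O = 106 (O = 6 - (-8 + 28)*(-5) = 6 - 20*(-5) = 6 - 1*(-100) = 6 + 100 = 106)
E(k, r) = (106 + k)*(470 + r) (E(k, r) = (k + 106)*(r + 470) = (106 + k)*(470 + r))
E(-2216, -1902)/(-2560024) = (49820 + 106*(-1902) + 470*(-2216) - 2216*(-1902))/(-2560024) = (49820 - 201612 - 1041520 + 4214832)*(-1/2560024) = 3021520*(-1/2560024) = -377690/320003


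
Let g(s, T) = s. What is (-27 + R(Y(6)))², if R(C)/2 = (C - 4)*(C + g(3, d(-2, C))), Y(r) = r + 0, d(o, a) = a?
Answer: 81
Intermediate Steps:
Y(r) = r
R(C) = 2*(-4 + C)*(3 + C) (R(C) = 2*((C - 4)*(C + 3)) = 2*((-4 + C)*(3 + C)) = 2*(-4 + C)*(3 + C))
(-27 + R(Y(6)))² = (-27 + (-24 - 2*6 + 2*6²))² = (-27 + (-24 - 12 + 2*36))² = (-27 + (-24 - 12 + 72))² = (-27 + 36)² = 9² = 81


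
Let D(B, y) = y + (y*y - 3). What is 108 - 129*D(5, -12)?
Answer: -16533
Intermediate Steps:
D(B, y) = -3 + y + y² (D(B, y) = y + (y² - 3) = y + (-3 + y²) = -3 + y + y²)
108 - 129*D(5, -12) = 108 - 129*(-3 - 12 + (-12)²) = 108 - 129*(-3 - 12 + 144) = 108 - 129*129 = 108 - 16641 = -16533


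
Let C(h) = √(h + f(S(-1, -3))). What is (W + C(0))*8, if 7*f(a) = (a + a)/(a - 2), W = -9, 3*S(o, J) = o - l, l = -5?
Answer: -72 + 16*I*√7/7 ≈ -72.0 + 6.0474*I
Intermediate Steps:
S(o, J) = 5/3 + o/3 (S(o, J) = (o - 1*(-5))/3 = (o + 5)/3 = (5 + o)/3 = 5/3 + o/3)
f(a) = 2*a/(7*(-2 + a)) (f(a) = ((a + a)/(a - 2))/7 = ((2*a)/(-2 + a))/7 = (2*a/(-2 + a))/7 = 2*a/(7*(-2 + a)))
C(h) = √(-4/7 + h) (C(h) = √(h + 2*(5/3 + (⅓)*(-1))/(7*(-2 + (5/3 + (⅓)*(-1))))) = √(h + 2*(5/3 - ⅓)/(7*(-2 + (5/3 - ⅓)))) = √(h + (2/7)*(4/3)/(-2 + 4/3)) = √(h + (2/7)*(4/3)/(-⅔)) = √(h + (2/7)*(4/3)*(-3/2)) = √(h - 4/7) = √(-4/7 + h))
(W + C(0))*8 = (-9 + √(-28 + 49*0)/7)*8 = (-9 + √(-28 + 0)/7)*8 = (-9 + √(-28)/7)*8 = (-9 + (2*I*√7)/7)*8 = (-9 + 2*I*√7/7)*8 = -72 + 16*I*√7/7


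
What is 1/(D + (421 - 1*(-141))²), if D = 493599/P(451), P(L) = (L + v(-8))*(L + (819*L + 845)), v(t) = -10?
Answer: 54487755/17209630654753 ≈ 3.1661e-6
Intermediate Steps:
P(L) = (-10 + L)*(845 + 820*L) (P(L) = (L - 10)*(L + (819*L + 845)) = (-10 + L)*(L + (845 + 819*L)) = (-10 + L)*(845 + 820*L))
D = 164533/54487755 (D = 493599/(-8450 - 7355*451 + 820*451²) = 493599/(-8450 - 3317105 + 820*203401) = 493599/(-8450 - 3317105 + 166788820) = 493599/163463265 = 493599*(1/163463265) = 164533/54487755 ≈ 0.0030196)
1/(D + (421 - 1*(-141))²) = 1/(164533/54487755 + (421 - 1*(-141))²) = 1/(164533/54487755 + (421 + 141)²) = 1/(164533/54487755 + 562²) = 1/(164533/54487755 + 315844) = 1/(17209630654753/54487755) = 54487755/17209630654753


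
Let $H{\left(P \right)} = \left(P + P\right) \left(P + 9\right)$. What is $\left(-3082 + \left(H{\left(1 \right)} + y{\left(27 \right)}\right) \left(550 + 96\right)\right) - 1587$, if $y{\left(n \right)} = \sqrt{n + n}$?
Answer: $8251 + 1938 \sqrt{6} \approx 12998.0$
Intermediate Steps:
$H{\left(P \right)} = 2 P \left(9 + P\right)$
$y{\left(n \right)} = \sqrt{2} \sqrt{n}$ ($y{\left(n \right)} = \sqrt{2 n} = \sqrt{2} \sqrt{n}$)
$\left(-3082 + \left(H{\left(1 \right)} + y{\left(27 \right)}\right) \left(550 + 96\right)\right) - 1587 = \left(-3082 + \left(2 \cdot 1 \left(9 + 1\right) + \sqrt{2} \sqrt{27}\right) \left(550 + 96\right)\right) - 1587 = \left(-3082 + \left(2 \cdot 1 \cdot 10 + \sqrt{2} \cdot 3 \sqrt{3}\right) 646\right) - 1587 = \left(-3082 + \left(20 + 3 \sqrt{6}\right) 646\right) - 1587 = \left(-3082 + \left(12920 + 1938 \sqrt{6}\right)\right) - 1587 = \left(9838 + 1938 \sqrt{6}\right) - 1587 = 8251 + 1938 \sqrt{6}$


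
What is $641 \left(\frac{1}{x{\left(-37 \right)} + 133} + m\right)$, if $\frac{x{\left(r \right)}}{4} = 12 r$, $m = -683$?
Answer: $- \frac{719310970}{1643} \approx -4.378 \cdot 10^{5}$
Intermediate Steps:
$x{\left(r \right)} = 48 r$ ($x{\left(r \right)} = 4 \cdot 12 r = 48 r$)
$641 \left(\frac{1}{x{\left(-37 \right)} + 133} + m\right) = 641 \left(\frac{1}{48 \left(-37\right) + 133} - 683\right) = 641 \left(\frac{1}{-1776 + 133} - 683\right) = 641 \left(\frac{1}{-1643} - 683\right) = 641 \left(- \frac{1}{1643} - 683\right) = 641 \left(- \frac{1122170}{1643}\right) = - \frac{719310970}{1643}$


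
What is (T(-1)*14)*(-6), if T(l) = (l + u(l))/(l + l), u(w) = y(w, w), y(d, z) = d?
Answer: -84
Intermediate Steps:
u(w) = w
T(l) = 1 (T(l) = (l + l)/(l + l) = (2*l)/((2*l)) = (2*l)*(1/(2*l)) = 1)
(T(-1)*14)*(-6) = (1*14)*(-6) = 14*(-6) = -84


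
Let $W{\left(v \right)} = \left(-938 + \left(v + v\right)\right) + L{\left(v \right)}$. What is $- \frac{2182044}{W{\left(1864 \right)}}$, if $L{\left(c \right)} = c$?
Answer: $- \frac{1091022}{2327} \approx -468.85$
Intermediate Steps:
$W{\left(v \right)} = -938 + 3 v$ ($W{\left(v \right)} = \left(-938 + \left(v + v\right)\right) + v = \left(-938 + 2 v\right) + v = -938 + 3 v$)
$- \frac{2182044}{W{\left(1864 \right)}} = - \frac{2182044}{-938 + 3 \cdot 1864} = - \frac{2182044}{-938 + 5592} = - \frac{2182044}{4654} = \left(-2182044\right) \frac{1}{4654} = - \frac{1091022}{2327}$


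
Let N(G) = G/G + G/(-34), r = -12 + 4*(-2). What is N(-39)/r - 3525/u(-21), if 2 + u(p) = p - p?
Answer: 1198427/680 ≈ 1762.4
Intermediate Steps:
r = -20 (r = -12 - 8 = -20)
u(p) = -2 (u(p) = -2 + (p - p) = -2 + 0 = -2)
N(G) = 1 - G/34 (N(G) = 1 + G*(-1/34) = 1 - G/34)
N(-39)/r - 3525/u(-21) = (1 - 1/34*(-39))/(-20) - 3525/(-2) = (1 + 39/34)*(-1/20) - 3525*(-½) = (73/34)*(-1/20) + 3525/2 = -73/680 + 3525/2 = 1198427/680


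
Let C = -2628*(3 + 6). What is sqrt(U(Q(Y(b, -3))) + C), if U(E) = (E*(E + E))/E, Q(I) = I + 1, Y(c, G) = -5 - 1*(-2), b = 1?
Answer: 2*I*sqrt(5914) ≈ 153.81*I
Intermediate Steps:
Y(c, G) = -3 (Y(c, G) = -5 + 2 = -3)
Q(I) = 1 + I
U(E) = 2*E (U(E) = (E*(2*E))/E = (2*E**2)/E = 2*E)
C = -23652 (C = -2628*9 = -23652)
sqrt(U(Q(Y(b, -3))) + C) = sqrt(2*(1 - 3) - 23652) = sqrt(2*(-2) - 23652) = sqrt(-4 - 23652) = sqrt(-23656) = 2*I*sqrt(5914)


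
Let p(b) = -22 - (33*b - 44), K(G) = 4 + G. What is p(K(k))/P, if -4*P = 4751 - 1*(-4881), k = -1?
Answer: 11/344 ≈ 0.031977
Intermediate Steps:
p(b) = 22 - 33*b (p(b) = -22 - (-44 + 33*b) = -22 + (44 - 33*b) = 22 - 33*b)
P = -2408 (P = -(4751 - 1*(-4881))/4 = -(4751 + 4881)/4 = -¼*9632 = -2408)
p(K(k))/P = (22 - 33*(4 - 1))/(-2408) = (22 - 33*3)*(-1/2408) = (22 - 99)*(-1/2408) = -77*(-1/2408) = 11/344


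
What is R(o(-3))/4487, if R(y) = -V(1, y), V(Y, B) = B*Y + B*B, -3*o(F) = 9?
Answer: -6/4487 ≈ -0.0013372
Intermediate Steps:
o(F) = -3 (o(F) = -⅓*9 = -3)
V(Y, B) = B² + B*Y (V(Y, B) = B*Y + B² = B² + B*Y)
R(y) = -y*(1 + y) (R(y) = -y*(y + 1) = -y*(1 + y))
R(o(-3))/4487 = -1*(-3)*(1 - 3)/4487 = -1*(-3)*(-2)*(1/4487) = -6*1/4487 = -6/4487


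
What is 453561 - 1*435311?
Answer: 18250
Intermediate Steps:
453561 - 1*435311 = 453561 - 435311 = 18250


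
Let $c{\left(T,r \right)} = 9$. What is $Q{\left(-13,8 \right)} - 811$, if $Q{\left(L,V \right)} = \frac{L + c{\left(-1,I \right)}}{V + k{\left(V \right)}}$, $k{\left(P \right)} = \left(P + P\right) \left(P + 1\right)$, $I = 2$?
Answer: $- \frac{30819}{38} \approx -811.03$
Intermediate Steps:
$k{\left(P \right)} = 2 P \left(1 + P\right)$
$Q{\left(L,V \right)} = \frac{9 + L}{V + 2 V \left(1 + V\right)}$ ($Q{\left(L,V \right)} = \frac{L + 9}{V + 2 V \left(1 + V\right)} = \frac{9 + L}{V + 2 V \left(1 + V\right)}$)
$Q{\left(-13,8 \right)} - 811 = \frac{9 - 13}{8 \left(3 + 2 \cdot 8\right)} - 811 = \frac{1}{8} \frac{1}{3 + 16} \left(-4\right) - 811 = \frac{1}{8} \cdot \frac{1}{19} \left(-4\right) - 811 = - \frac{1}{38} - 811 = - \frac{30819}{38}$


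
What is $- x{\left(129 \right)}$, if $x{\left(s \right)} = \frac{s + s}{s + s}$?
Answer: $-1$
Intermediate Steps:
$x{\left(s \right)} = 1$ ($x{\left(s \right)} = \frac{2 s}{2 s} = 2 s \frac{1}{2 s} = 1$)
$- x{\left(129 \right)} = \left(-1\right) 1 = -1$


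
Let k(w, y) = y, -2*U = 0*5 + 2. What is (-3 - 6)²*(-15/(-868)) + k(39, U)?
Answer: 347/868 ≈ 0.39977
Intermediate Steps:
U = -1 (U = -(0*5 + 2)/2 = -(0 + 2)/2 = -½*2 = -1)
(-3 - 6)²*(-15/(-868)) + k(39, U) = (-3 - 6)²*(-15/(-868)) - 1 = (-9)²*(-15*(-1/868)) - 1 = 81*(15/868) - 1 = 1215/868 - 1 = 347/868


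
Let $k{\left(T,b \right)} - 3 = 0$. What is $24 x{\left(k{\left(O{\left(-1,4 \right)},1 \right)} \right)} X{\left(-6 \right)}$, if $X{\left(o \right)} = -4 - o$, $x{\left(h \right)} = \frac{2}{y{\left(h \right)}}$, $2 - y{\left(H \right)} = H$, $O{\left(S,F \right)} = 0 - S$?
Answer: $-96$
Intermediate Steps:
$O{\left(S,F \right)} = - S$
$y{\left(H \right)} = 2 - H$
$k{\left(T,b \right)} = 3$ ($k{\left(T,b \right)} = 3 + 0 = 3$)
$x{\left(h \right)} = \frac{2}{2 - h}$
$24 x{\left(k{\left(O{\left(-1,4 \right)},1 \right)} \right)} X{\left(-6 \right)} = 24 \left(- \frac{2}{-2 + 3}\right) \left(-4 - -6\right) = 24 \left(- \frac{2}{1}\right) \left(-4 + 6\right) = 24 \left(\left(-2\right) 1\right) 2 = 24 \left(-2\right) 2 = \left(-48\right) 2 = -96$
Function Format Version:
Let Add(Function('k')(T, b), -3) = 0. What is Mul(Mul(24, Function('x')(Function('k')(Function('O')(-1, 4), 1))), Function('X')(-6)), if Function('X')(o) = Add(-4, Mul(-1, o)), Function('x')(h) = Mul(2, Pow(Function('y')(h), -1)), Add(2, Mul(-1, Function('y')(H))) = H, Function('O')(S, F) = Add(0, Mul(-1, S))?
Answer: -96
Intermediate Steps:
Function('O')(S, F) = Mul(-1, S)
Function('y')(H) = Add(2, Mul(-1, H))
Function('k')(T, b) = 3 (Function('k')(T, b) = Add(3, 0) = 3)
Function('x')(h) = Mul(2, Pow(Add(2, Mul(-1, h)), -1))
Mul(Mul(24, Function('x')(Function('k')(Function('O')(-1, 4), 1))), Function('X')(-6)) = Mul(Mul(24, Mul(-2, Pow(Add(-2, 3), -1))), Add(-4, Mul(-1, -6))) = Mul(Mul(24, Mul(-2, Pow(1, -1))), Add(-4, 6)) = Mul(Mul(24, Mul(-2, 1)), 2) = Mul(Mul(24, -2), 2) = Mul(-48, 2) = -96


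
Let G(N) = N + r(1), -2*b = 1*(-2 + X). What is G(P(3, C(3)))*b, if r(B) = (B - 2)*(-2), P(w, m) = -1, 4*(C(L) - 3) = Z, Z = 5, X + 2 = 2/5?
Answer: 9/5 ≈ 1.8000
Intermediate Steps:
X = -8/5 (X = -2 + 2/5 = -2 + 2*(⅕) = -2 + ⅖ = -8/5 ≈ -1.6000)
C(L) = 17/4 (C(L) = 3 + (¼)*5 = 3 + 5/4 = 17/4)
r(B) = 4 - 2*B (r(B) = (-2 + B)*(-2) = 4 - 2*B)
b = 9/5 (b = -(-2 - 8/5)/2 = -(-18)/(2*5) = -½*(-18/5) = 9/5 ≈ 1.8000)
G(N) = 2 + N (G(N) = N + (4 - 2*1) = N + (4 - 2) = N + 2 = 2 + N)
G(P(3, C(3)))*b = (2 - 1)*(9/5) = 1*(9/5) = 9/5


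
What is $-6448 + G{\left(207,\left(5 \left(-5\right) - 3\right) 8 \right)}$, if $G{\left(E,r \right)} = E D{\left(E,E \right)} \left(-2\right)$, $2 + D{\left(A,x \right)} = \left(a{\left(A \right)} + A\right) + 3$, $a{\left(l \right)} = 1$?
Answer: $-92974$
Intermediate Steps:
$D{\left(A,x \right)} = 2 + A$ ($D{\left(A,x \right)} = -2 + \left(\left(1 + A\right) + 3\right) = -2 + \left(4 + A\right) = 2 + A$)
$G{\left(E,r \right)} = - 2 E \left(2 + E\right)$ ($G{\left(E,r \right)} = E \left(2 + E\right) \left(-2\right) = - 2 E \left(2 + E\right)$)
$-6448 + G{\left(207,\left(5 \left(-5\right) - 3\right) 8 \right)} = -6448 - 414 \left(2 + 207\right) = -6448 - 414 \cdot 209 = -6448 - 86526 = -92974$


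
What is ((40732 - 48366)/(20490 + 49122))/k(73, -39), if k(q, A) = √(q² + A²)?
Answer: -3817*√274/47684220 ≈ -0.0013250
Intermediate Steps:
k(q, A) = √(A² + q²)
((40732 - 48366)/(20490 + 49122))/k(73, -39) = ((40732 - 48366)/(20490 + 49122))/(√((-39)² + 73²)) = (-7634/69612)/(√(1521 + 5329)) = (-7634*1/69612)/(√6850) = -3817*√274/1370/34806 = -3817*√274/47684220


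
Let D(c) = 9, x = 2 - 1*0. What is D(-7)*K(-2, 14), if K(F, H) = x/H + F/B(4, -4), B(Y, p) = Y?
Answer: -45/14 ≈ -3.2143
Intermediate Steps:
x = 2 (x = 2 + 0 = 2)
K(F, H) = 2/H + F/4
D(-7)*K(-2, 14) = 9*(2/14 + (1/4)*(-2)) = 9*(2*(1/14) - 1/2) = 9*(1/7 - 1/2) = 9*(-5/14) = -45/14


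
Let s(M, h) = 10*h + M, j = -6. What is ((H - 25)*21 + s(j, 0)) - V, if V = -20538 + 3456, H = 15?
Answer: 16866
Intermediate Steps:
V = -17082
s(M, h) = M + 10*h
((H - 25)*21 + s(j, 0)) - V = ((15 - 25)*21 + (-6 + 10*0)) - 1*(-17082) = (-10*21 + (-6 + 0)) + 17082 = (-210 - 6) + 17082 = -216 + 17082 = 16866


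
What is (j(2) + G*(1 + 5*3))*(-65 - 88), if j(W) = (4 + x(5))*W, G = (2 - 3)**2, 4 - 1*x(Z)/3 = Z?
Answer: -2754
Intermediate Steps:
x(Z) = 12 - 3*Z
G = 1 (G = (-1)**2 = 1)
j(W) = W (j(W) = (4 + (12 - 3*5))*W = (4 + (12 - 15))*W = (4 - 3)*W = 1*W = W)
(j(2) + G*(1 + 5*3))*(-65 - 88) = (2 + 1*(1 + 5*3))*(-65 - 88) = (2 + 1*(1 + 15))*(-153) = (2 + 1*16)*(-153) = (2 + 16)*(-153) = 18*(-153) = -2754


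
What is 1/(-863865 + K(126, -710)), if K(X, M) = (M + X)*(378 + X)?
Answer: -1/1158201 ≈ -8.6341e-7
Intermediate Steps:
K(X, M) = (378 + X)*(M + X)
1/(-863865 + K(126, -710)) = 1/(-863865 + (126² + 378*(-710) + 378*126 - 710*126)) = 1/(-863865 + (15876 - 268380 + 47628 - 89460)) = 1/(-863865 - 294336) = 1/(-1158201) = -1/1158201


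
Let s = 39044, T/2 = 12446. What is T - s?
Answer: -14152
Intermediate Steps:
T = 24892 (T = 2*12446 = 24892)
T - s = 24892 - 1*39044 = 24892 - 39044 = -14152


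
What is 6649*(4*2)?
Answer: 53192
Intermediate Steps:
6649*(4*2) = 6649*8 = 53192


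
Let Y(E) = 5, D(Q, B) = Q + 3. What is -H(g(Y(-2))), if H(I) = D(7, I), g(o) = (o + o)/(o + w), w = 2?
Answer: -10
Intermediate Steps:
D(Q, B) = 3 + Q
g(o) = 2*o/(2 + o) (g(o) = (o + o)/(o + 2) = (2*o)/(2 + o) = 2*o/(2 + o))
H(I) = 10 (H(I) = 3 + 7 = 10)
-H(g(Y(-2))) = -1*10 = -10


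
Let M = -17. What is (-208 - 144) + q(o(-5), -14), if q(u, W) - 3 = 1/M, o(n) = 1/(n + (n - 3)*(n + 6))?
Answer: -5934/17 ≈ -349.06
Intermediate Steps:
o(n) = 1/(n + (-3 + n)*(6 + n))
q(u, W) = 50/17 (q(u, W) = 3 + 1/(-17) = 3 - 1/17 = 50/17)
(-208 - 144) + q(o(-5), -14) = (-208 - 144) + 50/17 = -352 + 50/17 = -5934/17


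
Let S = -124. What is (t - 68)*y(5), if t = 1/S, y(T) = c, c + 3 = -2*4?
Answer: 92763/124 ≈ 748.09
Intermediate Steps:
c = -11 (c = -3 - 2*4 = -3 - 8 = -11)
y(T) = -11
t = -1/124 (t = 1/(-124) = -1/124 ≈ -0.0080645)
(t - 68)*y(5) = (-1/124 - 68)*(-11) = -8433/124*(-11) = 92763/124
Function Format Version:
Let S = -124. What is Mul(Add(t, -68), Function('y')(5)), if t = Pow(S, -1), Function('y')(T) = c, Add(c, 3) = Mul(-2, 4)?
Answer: Rational(92763, 124) ≈ 748.09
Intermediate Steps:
c = -11 (c = Add(-3, Mul(-2, 4)) = Add(-3, -8) = -11)
Function('y')(T) = -11
t = Rational(-1, 124) (t = Pow(-124, -1) = Rational(-1, 124) ≈ -0.0080645)
Mul(Add(t, -68), Function('y')(5)) = Mul(Add(Rational(-1, 124), -68), -11) = Mul(Rational(-8433, 124), -11) = Rational(92763, 124)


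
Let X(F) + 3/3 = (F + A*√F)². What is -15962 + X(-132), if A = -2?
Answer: 933 + 1056*I*√33 ≈ 933.0 + 6066.3*I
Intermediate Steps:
X(F) = -1 + (F - 2*√F)²
-15962 + X(-132) = -15962 + (-1 + (-1*(-132) + 2*√(-132))²) = -15962 + (-1 + (132 + 2*(2*I*√33))²) = -15962 + (-1 + (132 + 4*I*√33)²) = -15963 + (132 + 4*I*√33)²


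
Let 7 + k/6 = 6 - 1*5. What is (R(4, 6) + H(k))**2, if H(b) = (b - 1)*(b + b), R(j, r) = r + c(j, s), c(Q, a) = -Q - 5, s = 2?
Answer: 7080921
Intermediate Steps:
c(Q, a) = -5 - Q
R(j, r) = -5 + r - j (R(j, r) = r + (-5 - j) = -5 + r - j)
k = -36 (k = -42 + 6*(6 - 1*5) = -42 + 6*(6 - 5) = -42 + 6*1 = -42 + 6 = -36)
H(b) = 2*b*(-1 + b) (H(b) = (-1 + b)*(2*b) = 2*b*(-1 + b))
(R(4, 6) + H(k))**2 = ((-5 + 6 - 1*4) + 2*(-36)*(-1 - 36))**2 = ((-5 + 6 - 4) + 2*(-36)*(-37))**2 = (-3 + 2664)**2 = 2661**2 = 7080921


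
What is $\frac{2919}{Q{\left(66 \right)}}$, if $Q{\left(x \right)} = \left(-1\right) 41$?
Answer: $- \frac{2919}{41} \approx -71.195$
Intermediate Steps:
$Q{\left(x \right)} = -41$
$\frac{2919}{Q{\left(66 \right)}} = \frac{2919}{-41} = 2919 \left(- \frac{1}{41}\right) = - \frac{2919}{41}$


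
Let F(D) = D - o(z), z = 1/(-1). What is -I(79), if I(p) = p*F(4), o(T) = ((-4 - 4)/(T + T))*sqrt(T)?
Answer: -316 + 316*I ≈ -316.0 + 316.0*I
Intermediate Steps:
z = -1
o(T) = -4/sqrt(T) (o(T) = (-8*1/(2*T))*sqrt(T) = (-4/T)*sqrt(T) = -4/sqrt(T))
F(D) = D - 4*I (F(D) = D - (-4)/sqrt(-1) = D - (-4)*(-I) = D - 4*I)
I(p) = p*(4 - 4*I)
-I(79) = -4*79*(1 - I) = -(316 - 316*I) = -316 + 316*I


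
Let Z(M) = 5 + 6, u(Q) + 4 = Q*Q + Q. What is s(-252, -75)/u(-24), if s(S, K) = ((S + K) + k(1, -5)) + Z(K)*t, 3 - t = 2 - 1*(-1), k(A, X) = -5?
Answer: -83/137 ≈ -0.60584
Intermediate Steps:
u(Q) = -4 + Q + Q**2 (u(Q) = -4 + (Q*Q + Q) = -4 + (Q**2 + Q) = -4 + (Q + Q**2) = -4 + Q + Q**2)
Z(M) = 11
t = 0 (t = 3 - (2 - 1*(-1)) = 3 - (2 + 1) = 3 - 1*3 = 3 - 3 = 0)
s(S, K) = -5 + K + S (s(S, K) = ((S + K) - 5) + 11*0 = ((K + S) - 5) + 0 = (-5 + K + S) + 0 = -5 + K + S)
s(-252, -75)/u(-24) = (-5 - 75 - 252)/(-4 - 24 + (-24)**2) = -332/(-4 - 24 + 576) = -332/548 = -332*1/548 = -83/137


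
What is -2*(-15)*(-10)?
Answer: -300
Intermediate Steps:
-2*(-15)*(-10) = 30*(-10) = -300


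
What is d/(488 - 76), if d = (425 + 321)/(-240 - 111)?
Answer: -373/72306 ≈ -0.0051586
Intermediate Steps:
d = -746/351 (d = 746/(-351) = 746*(-1/351) = -746/351 ≈ -2.1254)
d/(488 - 76) = -746/(351*(488 - 76)) = -746/351/412 = -746/351*1/412 = -373/72306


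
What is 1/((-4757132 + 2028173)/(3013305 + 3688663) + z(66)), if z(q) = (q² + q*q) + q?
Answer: 6701968/58827146145 ≈ 0.00011393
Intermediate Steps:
z(q) = q + 2*q² (z(q) = (q² + q²) + q = 2*q² + q = q + 2*q²)
1/((-4757132 + 2028173)/(3013305 + 3688663) + z(66)) = 1/((-4757132 + 2028173)/(3013305 + 3688663) + 66*(1 + 2*66)) = 1/(-2728959/6701968 + 66*(1 + 132)) = 1/(-2728959*1/6701968 + 66*133) = 1/(-2728959/6701968 + 8778) = 1/(58827146145/6701968) = 6701968/58827146145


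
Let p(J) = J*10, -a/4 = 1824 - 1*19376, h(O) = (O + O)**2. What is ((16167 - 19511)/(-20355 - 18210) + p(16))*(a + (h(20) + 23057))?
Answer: 117134444912/7713 ≈ 1.5187e+7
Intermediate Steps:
h(O) = 4*O**2 (h(O) = (2*O)**2 = 4*O**2)
a = 70208 (a = -4*(1824 - 1*19376) = -4*(1824 - 19376) = -4*(-17552) = 70208)
p(J) = 10*J
((16167 - 19511)/(-20355 - 18210) + p(16))*(a + (h(20) + 23057)) = ((16167 - 19511)/(-20355 - 18210) + 10*16)*(70208 + (4*20**2 + 23057)) = (-3344/(-38565) + 160)*(70208 + (4*400 + 23057)) = (-3344*(-1/38565) + 160)*(70208 + (1600 + 23057)) = (3344/38565 + 160)*(70208 + 24657) = (6173744/38565)*94865 = 117134444912/7713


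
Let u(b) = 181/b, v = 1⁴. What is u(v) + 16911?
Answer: 17092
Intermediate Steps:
v = 1
u(v) + 16911 = 181/1 + 16911 = 181*1 + 16911 = 181 + 16911 = 17092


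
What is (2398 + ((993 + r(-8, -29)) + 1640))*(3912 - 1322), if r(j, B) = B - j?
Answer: 12975900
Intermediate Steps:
(2398 + ((993 + r(-8, -29)) + 1640))*(3912 - 1322) = (2398 + ((993 + (-29 - 1*(-8))) + 1640))*(3912 - 1322) = (2398 + ((993 + (-29 + 8)) + 1640))*2590 = (2398 + ((993 - 21) + 1640))*2590 = (2398 + (972 + 1640))*2590 = (2398 + 2612)*2590 = 5010*2590 = 12975900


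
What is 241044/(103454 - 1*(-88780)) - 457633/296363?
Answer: -2756016525/9495174157 ≈ -0.29025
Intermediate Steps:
241044/(103454 - 1*(-88780)) - 457633/296363 = 241044/(103454 + 88780) - 457633*1/296363 = 241044/192234 - 457633/296363 = 241044*(1/192234) - 457633/296363 = 40174/32039 - 457633/296363 = -2756016525/9495174157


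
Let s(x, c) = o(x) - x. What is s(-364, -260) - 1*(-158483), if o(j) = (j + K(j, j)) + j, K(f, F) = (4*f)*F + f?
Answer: 687739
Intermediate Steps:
K(f, F) = f + 4*F*f (K(f, F) = 4*F*f + f = f + 4*F*f)
o(j) = 2*j + j*(1 + 4*j) (o(j) = (j + j*(1 + 4*j)) + j = 2*j + j*(1 + 4*j))
s(x, c) = -x + x*(3 + 4*x) (s(x, c) = x*(3 + 4*x) - x = -x + x*(3 + 4*x))
s(-364, -260) - 1*(-158483) = 2*(-364)*(1 + 2*(-364)) - 1*(-158483) = 2*(-364)*(1 - 728) + 158483 = 2*(-364)*(-727) + 158483 = 529256 + 158483 = 687739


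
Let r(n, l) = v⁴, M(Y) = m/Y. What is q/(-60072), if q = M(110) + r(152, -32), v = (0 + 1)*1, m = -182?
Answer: 3/275330 ≈ 1.0896e-5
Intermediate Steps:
v = 1 (v = 1*1 = 1)
M(Y) = -182/Y
r(n, l) = 1 (r(n, l) = 1⁴ = 1)
q = -36/55 (q = -182/110 + 1 = -182*1/110 + 1 = -91/55 + 1 = -36/55 ≈ -0.65455)
q/(-60072) = -36/55/(-60072) = -36/55*(-1/60072) = 3/275330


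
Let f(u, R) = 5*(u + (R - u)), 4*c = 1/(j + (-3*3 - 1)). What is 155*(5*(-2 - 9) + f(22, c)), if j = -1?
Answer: -375875/44 ≈ -8542.6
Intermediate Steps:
c = -1/44 (c = 1/(4*(-1 + (-3*3 - 1))) = 1/(4*(-1 + (-9 - 1))) = 1/(4*(-1 - 10)) = (¼)/(-11) = (¼)*(-1/11) = -1/44 ≈ -0.022727)
f(u, R) = 5*R
155*(5*(-2 - 9) + f(22, c)) = 155*(5*(-2 - 9) + 5*(-1/44)) = 155*(5*(-11) - 5/44) = 155*(-55 - 5/44) = 155*(-2425/44) = -375875/44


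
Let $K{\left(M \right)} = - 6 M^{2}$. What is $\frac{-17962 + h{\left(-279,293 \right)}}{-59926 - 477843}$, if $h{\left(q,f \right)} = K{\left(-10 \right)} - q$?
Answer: $\frac{18283}{537769} \approx 0.033998$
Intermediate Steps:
$h{\left(q,f \right)} = -600 - q$ ($h{\left(q,f \right)} = - 6 \left(-10\right)^{2} - q = \left(-6\right) 100 - q = -600 - q$)
$\frac{-17962 + h{\left(-279,293 \right)}}{-59926 - 477843} = \frac{-17962 - 321}{-59926 - 477843} = \frac{-17962 + \left(-600 + 279\right)}{-59926 - 477843} = \frac{-17962 - 321}{-537769} = \left(-18283\right) \left(- \frac{1}{537769}\right) = \frac{18283}{537769}$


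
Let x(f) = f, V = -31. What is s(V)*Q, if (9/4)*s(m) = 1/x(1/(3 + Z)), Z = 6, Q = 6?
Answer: 24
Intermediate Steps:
s(m) = 4 (s(m) = 4/(9*(1/(3 + 6))) = 4/(9*(1/9)) = 4/(9*(⅑)) = (4/9)*9 = 4)
s(V)*Q = 4*6 = 24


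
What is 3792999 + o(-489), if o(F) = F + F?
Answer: 3792021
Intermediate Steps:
o(F) = 2*F
3792999 + o(-489) = 3792999 + 2*(-489) = 3792999 - 978 = 3792021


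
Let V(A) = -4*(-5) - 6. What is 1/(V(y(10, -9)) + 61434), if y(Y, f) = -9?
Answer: 1/61448 ≈ 1.6274e-5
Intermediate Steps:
V(A) = 14 (V(A) = 20 - 6 = 14)
1/(V(y(10, -9)) + 61434) = 1/(14 + 61434) = 1/61448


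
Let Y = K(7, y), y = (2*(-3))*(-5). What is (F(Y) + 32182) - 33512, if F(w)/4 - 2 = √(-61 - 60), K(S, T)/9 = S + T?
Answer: -1322 + 44*I ≈ -1322.0 + 44.0*I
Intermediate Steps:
y = 30 (y = -6*(-5) = 30)
K(S, T) = 9*S + 9*T (K(S, T) = 9*(S + T) = 9*S + 9*T)
Y = 333 (Y = 9*7 + 9*30 = 63 + 270 = 333)
F(w) = 8 + 44*I (F(w) = 8 + 4*√(-61 - 60) = 8 + 4*√(-121) = 8 + 4*(11*I) = 8 + 44*I)
(F(Y) + 32182) - 33512 = ((8 + 44*I) + 32182) - 33512 = (32190 + 44*I) - 33512 = -1322 + 44*I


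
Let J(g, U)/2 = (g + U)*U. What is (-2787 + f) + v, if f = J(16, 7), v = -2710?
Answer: -5175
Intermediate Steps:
J(g, U) = 2*U*(U + g) (J(g, U) = 2*((g + U)*U) = 2*((U + g)*U) = 2*(U*(U + g)) = 2*U*(U + g))
f = 322 (f = 2*7*(7 + 16) = 2*7*23 = 322)
(-2787 + f) + v = (-2787 + 322) - 2710 = -2465 - 2710 = -5175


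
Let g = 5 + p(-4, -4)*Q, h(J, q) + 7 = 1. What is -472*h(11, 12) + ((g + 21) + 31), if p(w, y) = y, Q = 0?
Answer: 2889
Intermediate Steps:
h(J, q) = -6 (h(J, q) = -7 + 1 = -6)
g = 5 (g = 5 - 4*0 = 5 + 0 = 5)
-472*h(11, 12) + ((g + 21) + 31) = -472*(-6) + ((5 + 21) + 31) = 2832 + (26 + 31) = 2832 + 57 = 2889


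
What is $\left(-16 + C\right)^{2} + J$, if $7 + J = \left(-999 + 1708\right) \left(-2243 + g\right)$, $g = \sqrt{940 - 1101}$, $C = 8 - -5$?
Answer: $-1590285 + 709 i \sqrt{161} \approx -1.5903 \cdot 10^{6} + 8996.2 i$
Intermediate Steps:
$C = 13$ ($C = 8 + 5 = 13$)
$g = i \sqrt{161}$ ($g = \sqrt{-161} = i \sqrt{161} \approx 12.689 i$)
$J = -1590294 + 709 i \sqrt{161}$ ($J = -7 + \left(-999 + 1708\right) \left(-2243 + i \sqrt{161}\right) = -7 + 709 \left(-2243 + i \sqrt{161}\right) = -7 - \left(1590287 - 709 i \sqrt{161}\right) = -1590294 + 709 i \sqrt{161} \approx -1.5903 \cdot 10^{6} + 8996.2 i$)
$\left(-16 + C\right)^{2} + J = \left(-16 + 13\right)^{2} - \left(1590294 - 709 i \sqrt{161}\right) = \left(-3\right)^{2} - \left(1590294 - 709 i \sqrt{161}\right) = 9 - \left(1590294 - 709 i \sqrt{161}\right) = -1590285 + 709 i \sqrt{161}$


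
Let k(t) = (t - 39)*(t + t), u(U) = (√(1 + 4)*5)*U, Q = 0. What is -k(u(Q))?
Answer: 0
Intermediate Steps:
u(U) = 5*U*√5 (u(U) = (√5*5)*U = (5*√5)*U = 5*U*√5)
k(t) = 2*t*(-39 + t) (k(t) = (-39 + t)*(2*t) = 2*t*(-39 + t))
-k(u(Q)) = -2*5*0*√5*(-39 + 5*0*√5) = -2*0*(-39 + 0) = -2*0*(-39) = -1*0 = 0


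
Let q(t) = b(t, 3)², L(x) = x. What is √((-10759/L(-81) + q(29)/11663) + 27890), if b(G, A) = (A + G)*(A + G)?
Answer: √309748094662009/104967 ≈ 167.67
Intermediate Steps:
b(G, A) = (A + G)²
q(t) = (3 + t)⁴ (q(t) = ((3 + t)²)² = (3 + t)⁴)
√((-10759/L(-81) + q(29)/11663) + 27890) = √((-10759/(-81) + (3 + 29)⁴/11663) + 27890) = √((-10759*(-1/81) + 32⁴*(1/11663)) + 27890) = √((10759/81 + 1048576*(1/11663)) + 27890) = √((10759/81 + 1048576/11663) + 27890) = √(210416873/944703 + 27890) = √(26558183543/944703) = √309748094662009/104967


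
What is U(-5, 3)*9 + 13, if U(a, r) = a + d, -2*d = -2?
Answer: -23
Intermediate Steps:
d = 1 (d = -½*(-2) = 1)
U(a, r) = 1 + a (U(a, r) = a + 1 = 1 + a)
U(-5, 3)*9 + 13 = (1 - 5)*9 + 13 = -4*9 + 13 = -36 + 13 = -23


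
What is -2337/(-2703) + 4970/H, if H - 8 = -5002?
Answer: -293822/2249797 ≈ -0.13060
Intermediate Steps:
H = -4994 (H = 8 - 5002 = -4994)
-2337/(-2703) + 4970/H = -2337/(-2703) + 4970/(-4994) = -2337*(-1/2703) + 4970*(-1/4994) = 779/901 - 2485/2497 = -293822/2249797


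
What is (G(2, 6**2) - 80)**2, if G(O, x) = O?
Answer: 6084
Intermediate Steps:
(G(2, 6**2) - 80)**2 = (2 - 80)**2 = (-78)**2 = 6084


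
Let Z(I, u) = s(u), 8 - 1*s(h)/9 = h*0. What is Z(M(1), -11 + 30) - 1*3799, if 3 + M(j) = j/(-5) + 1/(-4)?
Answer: -3727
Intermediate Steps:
s(h) = 72 (s(h) = 72 - 9*h*0 = 72 - 9*0 = 72 + 0 = 72)
M(j) = -13/4 - j/5 (M(j) = -3 + (j/(-5) + 1/(-4)) = -3 + (j*(-⅕) + 1*(-¼)) = -3 + (-j/5 - ¼) = -3 + (-¼ - j/5) = -13/4 - j/5)
Z(I, u) = 72
Z(M(1), -11 + 30) - 1*3799 = 72 - 1*3799 = 72 - 3799 = -3727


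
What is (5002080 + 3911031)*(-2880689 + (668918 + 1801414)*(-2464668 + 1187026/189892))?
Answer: -2576254995898348335504357/47473 ≈ -5.4268e+19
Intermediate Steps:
(5002080 + 3911031)*(-2880689 + (668918 + 1801414)*(-2464668 + 1187026/189892)) = 8913111*(-2880689 + 2470332*(-2464668 + 1187026*(1/189892))) = 8913111*(-2880689 + 2470332*(-2464668 + 593513/94946)) = 8913111*(-2880689 + 2470332*(-234009774415/94946)) = 8913111*(-2880689 - 289040917025077890/47473) = 8913111*(-289041053780026787/47473) = -2576254995898348335504357/47473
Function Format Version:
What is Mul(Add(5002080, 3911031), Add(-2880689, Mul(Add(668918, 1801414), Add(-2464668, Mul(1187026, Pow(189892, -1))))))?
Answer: Rational(-2576254995898348335504357, 47473) ≈ -5.4268e+19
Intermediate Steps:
Mul(Add(5002080, 3911031), Add(-2880689, Mul(Add(668918, 1801414), Add(-2464668, Mul(1187026, Pow(189892, -1)))))) = Mul(8913111, Add(-2880689, Mul(2470332, Add(-2464668, Mul(1187026, Rational(1, 189892)))))) = Mul(8913111, Add(-2880689, Mul(2470332, Add(-2464668, Rational(593513, 94946))))) = Mul(8913111, Add(-2880689, Mul(2470332, Rational(-234009774415, 94946)))) = Mul(8913111, Add(-2880689, Rational(-289040917025077890, 47473))) = Mul(8913111, Rational(-289041053780026787, 47473)) = Rational(-2576254995898348335504357, 47473)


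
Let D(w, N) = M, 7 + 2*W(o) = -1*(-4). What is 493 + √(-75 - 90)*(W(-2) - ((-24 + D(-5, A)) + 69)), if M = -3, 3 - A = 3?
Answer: 493 - 87*I*√165/2 ≈ 493.0 - 558.77*I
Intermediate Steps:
A = 0 (A = 3 - 1*3 = 3 - 3 = 0)
W(o) = -3/2 (W(o) = -7/2 + (-1*(-4))/2 = -7/2 + (½)*4 = -7/2 + 2 = -3/2)
D(w, N) = -3
493 + √(-75 - 90)*(W(-2) - ((-24 + D(-5, A)) + 69)) = 493 + √(-75 - 90)*(-3/2 - ((-24 - 3) + 69)) = 493 + √(-165)*(-3/2 - (-27 + 69)) = 493 + (I*√165)*(-3/2 - 1*42) = 493 + (I*√165)*(-3/2 - 42) = 493 + (I*√165)*(-87/2) = 493 - 87*I*√165/2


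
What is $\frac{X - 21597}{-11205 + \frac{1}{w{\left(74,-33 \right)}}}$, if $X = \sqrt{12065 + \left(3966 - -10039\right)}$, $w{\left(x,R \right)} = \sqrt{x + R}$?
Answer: $\frac{9921769785}{5147633024} - \frac{459405 \sqrt{26070}}{5147633024} - \frac{\sqrt{1068870}}{5147633024} + \frac{21597 \sqrt{41}}{5147633024} \approx 1.9131$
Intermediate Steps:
$w{\left(x,R \right)} = \sqrt{R + x}$
$X = \sqrt{26070}$ ($X = \sqrt{12065 + \left(3966 + 10039\right)} = \sqrt{12065 + 14005} = \sqrt{26070} \approx 161.46$)
$\frac{X - 21597}{-11205 + \frac{1}{w{\left(74,-33 \right)}}} = \frac{\sqrt{26070} - 21597}{-11205 + \frac{1}{\sqrt{-33 + 74}}} = \frac{-21597 + \sqrt{26070}}{-11205 + \frac{1}{\sqrt{41}}} = \frac{-21597 + \sqrt{26070}}{-11205 + \frac{\sqrt{41}}{41}}$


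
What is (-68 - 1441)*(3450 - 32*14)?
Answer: -4530018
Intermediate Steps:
(-68 - 1441)*(3450 - 32*14) = -1509*(3450 - 448) = -1509*3002 = -4530018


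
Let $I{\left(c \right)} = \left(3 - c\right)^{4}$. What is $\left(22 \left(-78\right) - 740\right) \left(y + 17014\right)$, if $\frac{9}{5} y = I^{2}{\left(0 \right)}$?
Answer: $-50738504$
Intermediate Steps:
$y = 3645$ ($y = \frac{5 \left(\left(-3 + 0\right)^{4}\right)^{2}}{9} = \frac{5 \left(\left(-3\right)^{4}\right)^{2}}{9} = \frac{5 \cdot 81^{2}}{9} = \frac{5}{9} \cdot 6561 = 3645$)
$\left(22 \left(-78\right) - 740\right) \left(y + 17014\right) = \left(22 \left(-78\right) - 740\right) \left(3645 + 17014\right) = \left(-1716 - 740\right) 20659 = \left(-2456\right) 20659 = -50738504$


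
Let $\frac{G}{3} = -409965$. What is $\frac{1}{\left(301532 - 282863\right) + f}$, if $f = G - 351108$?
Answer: $- \frac{1}{1562334} \approx -6.4007 \cdot 10^{-7}$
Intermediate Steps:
$G = -1229895$ ($G = 3 \left(-409965\right) = -1229895$)
$f = -1581003$ ($f = -1229895 - 351108 = -1581003$)
$\frac{1}{\left(301532 - 282863\right) + f} = \frac{1}{\left(301532 - 282863\right) - 1581003} = \frac{1}{18669 - 1581003} = \frac{1}{-1562334} = - \frac{1}{1562334}$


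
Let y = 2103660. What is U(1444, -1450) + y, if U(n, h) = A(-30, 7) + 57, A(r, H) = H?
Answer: 2103724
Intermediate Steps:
U(n, h) = 64 (U(n, h) = 7 + 57 = 64)
U(1444, -1450) + y = 64 + 2103660 = 2103724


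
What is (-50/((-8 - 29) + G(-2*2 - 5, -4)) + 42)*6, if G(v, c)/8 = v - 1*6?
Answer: 39864/157 ≈ 253.91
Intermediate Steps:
G(v, c) = -48 + 8*v (G(v, c) = 8*(v - 1*6) = 8*(v - 6) = 8*(-6 + v) = -48 + 8*v)
(-50/((-8 - 29) + G(-2*2 - 5, -4)) + 42)*6 = (-50/((-8 - 29) + (-48 + 8*(-2*2 - 5))) + 42)*6 = (-50/(-37 + (-48 + 8*(-4 - 5))) + 42)*6 = (-50/(-37 + (-48 + 8*(-9))) + 42)*6 = (-50/(-37 + (-48 - 72)) + 42)*6 = (-50/(-37 - 120) + 42)*6 = (-50/(-157) + 42)*6 = (-50*(-1/157) + 42)*6 = (50/157 + 42)*6 = (6644/157)*6 = 39864/157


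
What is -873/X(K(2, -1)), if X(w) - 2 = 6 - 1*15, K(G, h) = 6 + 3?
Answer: 873/7 ≈ 124.71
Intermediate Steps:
K(G, h) = 9
X(w) = -7 (X(w) = 2 + (6 - 1*15) = 2 + (6 - 15) = 2 - 9 = -7)
-873/X(K(2, -1)) = -873/(-7) = -873*(-1/7) = 873/7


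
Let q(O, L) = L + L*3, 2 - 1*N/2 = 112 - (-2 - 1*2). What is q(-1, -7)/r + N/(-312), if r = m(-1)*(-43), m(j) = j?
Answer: 89/1118 ≈ 0.079606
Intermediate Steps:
r = 43 (r = -1*(-43) = 43)
N = -228 (N = 4 - 2*(112 - (-2 - 1*2)) = 4 - 2*(112 - (-2 - 2)) = 4 - 2*(112 - 1*(-4)) = 4 - 2*(112 + 4) = 4 - 2*116 = 4 - 232 = -228)
q(O, L) = 4*L (q(O, L) = L + 3*L = 4*L)
q(-1, -7)/r + N/(-312) = (4*(-7))/43 - 228/(-312) = -28*1/43 - 228*(-1/312) = -28/43 + 19/26 = 89/1118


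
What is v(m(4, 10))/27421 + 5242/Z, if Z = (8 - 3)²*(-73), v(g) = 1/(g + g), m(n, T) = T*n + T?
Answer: -114992691/40034660 ≈ -2.8723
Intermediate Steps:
m(n, T) = T + T*n
v(g) = 1/(2*g)
Z = -1825 (Z = 5²*(-73) = 25*(-73) = -1825)
v(m(4, 10))/27421 + 5242/Z = (1/(2*((10*(1 + 4)))))/27421 + 5242/(-1825) = (1/(2*((10*5))))*(1/27421) + 5242*(-1/1825) = ((½)/50)*(1/27421) - 5242/1825 = ((½)*(1/50))*(1/27421) - 5242/1825 = (1/100)*(1/27421) - 5242/1825 = 1/2742100 - 5242/1825 = -114992691/40034660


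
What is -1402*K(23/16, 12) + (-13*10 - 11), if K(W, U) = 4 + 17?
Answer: -29583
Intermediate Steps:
K(W, U) = 21
-1402*K(23/16, 12) + (-13*10 - 11) = -1402*21 + (-13*10 - 11) = -29442 + (-130 - 11) = -29442 - 141 = -29583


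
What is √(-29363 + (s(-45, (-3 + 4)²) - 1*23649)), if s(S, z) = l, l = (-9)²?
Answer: I*√52931 ≈ 230.07*I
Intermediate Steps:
l = 81
s(S, z) = 81
√(-29363 + (s(-45, (-3 + 4)²) - 1*23649)) = √(-29363 + (81 - 1*23649)) = √(-29363 + (81 - 23649)) = √(-29363 - 23568) = √(-52931) = I*√52931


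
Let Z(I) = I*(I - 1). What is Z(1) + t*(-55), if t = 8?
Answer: -440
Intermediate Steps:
Z(I) = I*(-1 + I)
Z(1) + t*(-55) = 1*(-1 + 1) + 8*(-55) = 1*0 - 440 = 0 - 440 = -440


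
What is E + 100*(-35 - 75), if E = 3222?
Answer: -7778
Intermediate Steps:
E + 100*(-35 - 75) = 3222 + 100*(-35 - 75) = 3222 + 100*(-110) = 3222 - 11000 = -7778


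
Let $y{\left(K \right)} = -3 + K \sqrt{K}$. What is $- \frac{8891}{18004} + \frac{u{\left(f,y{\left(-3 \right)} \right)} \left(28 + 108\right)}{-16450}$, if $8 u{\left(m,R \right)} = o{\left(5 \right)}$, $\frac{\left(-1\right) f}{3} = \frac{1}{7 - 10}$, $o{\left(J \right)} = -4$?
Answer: $- \frac{10359477}{21154700} \approx -0.4897$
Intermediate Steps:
$y{\left(K \right)} = -3 + K^{\frac{3}{2}}$
$f = 1$ ($f = - \frac{3}{7 - 10} = - \frac{3}{-3} = \left(-3\right) \left(- \frac{1}{3}\right) = 1$)
$u{\left(m,R \right)} = - \frac{1}{2}$ ($u{\left(m,R \right)} = \frac{1}{8} \left(-4\right) = - \frac{1}{2}$)
$- \frac{8891}{18004} + \frac{u{\left(f,y{\left(-3 \right)} \right)} \left(28 + 108\right)}{-16450} = - \frac{8891}{18004} + \frac{\left(- \frac{1}{2}\right) \left(28 + 108\right)}{-16450} = \left(-8891\right) \frac{1}{18004} + \left(- \frac{1}{2}\right) 136 \left(- \frac{1}{16450}\right) = - \frac{8891}{18004} - - \frac{34}{8225} = - \frac{8891}{18004} + \frac{34}{8225} = - \frac{10359477}{21154700}$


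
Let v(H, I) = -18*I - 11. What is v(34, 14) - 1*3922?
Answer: -4185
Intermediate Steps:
v(H, I) = -11 - 18*I
v(34, 14) - 1*3922 = (-11 - 18*14) - 1*3922 = (-11 - 252) - 3922 = -263 - 3922 = -4185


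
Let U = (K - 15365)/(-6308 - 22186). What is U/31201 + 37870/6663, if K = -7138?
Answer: 3740904860141/658186904658 ≈ 5.6837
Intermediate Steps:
U = 7501/9498 (U = (-7138 - 15365)/(-6308 - 22186) = -22503/(-28494) = -22503*(-1/28494) = 7501/9498 ≈ 0.78975)
U/31201 + 37870/6663 = (7501/9498)/31201 + 37870/6663 = (7501/9498)*(1/31201) + 37870*(1/6663) = 7501/296347098 + 37870/6663 = 3740904860141/658186904658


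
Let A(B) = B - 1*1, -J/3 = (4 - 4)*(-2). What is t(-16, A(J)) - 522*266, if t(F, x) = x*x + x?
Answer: -138852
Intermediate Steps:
J = 0 (J = -3*(4 - 4)*(-2) = -0*(-2) = -3*0 = 0)
A(B) = -1 + B (A(B) = B - 1 = -1 + B)
t(F, x) = x + x² (t(F, x) = x² + x = x + x²)
t(-16, A(J)) - 522*266 = (-1 + 0)*(1 + (-1 + 0)) - 522*266 = -(1 - 1) - 138852 = -1*0 - 138852 = 0 - 138852 = -138852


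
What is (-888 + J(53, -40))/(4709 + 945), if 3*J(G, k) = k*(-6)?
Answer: -404/2827 ≈ -0.14291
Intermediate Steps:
J(G, k) = -2*k (J(G, k) = (k*(-6))/3 = (-6*k)/3 = -2*k)
(-888 + J(53, -40))/(4709 + 945) = (-888 - 2*(-40))/(4709 + 945) = (-888 + 80)/5654 = -808*1/5654 = -404/2827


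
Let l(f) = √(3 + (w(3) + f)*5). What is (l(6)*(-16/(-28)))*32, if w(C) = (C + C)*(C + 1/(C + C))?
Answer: 1024*√2/7 ≈ 206.88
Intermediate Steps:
w(C) = 2*C*(C + 1/(2*C)) (w(C) = (2*C)*(C + 1/(2*C)) = 2*C*(C + 1/(2*C)))
l(f) = √(98 + 5*f) (l(f) = √(3 + ((1 + 2*3²) + f)*5) = √(3 + ((1 + 2*9) + f)*5) = √(3 + ((1 + 18) + f)*5) = √(3 + (19 + f)*5) = √(3 + (95 + 5*f)) = √(98 + 5*f))
(l(6)*(-16/(-28)))*32 = (√(98 + 5*6)*(-16/(-28)))*32 = (√(98 + 30)*(-16*(-1/28)))*32 = (√128*(4/7))*32 = ((8*√2)*(4/7))*32 = (32*√2/7)*32 = 1024*√2/7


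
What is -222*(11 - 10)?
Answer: -222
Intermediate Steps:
-222*(11 - 10) = -222*1 = -222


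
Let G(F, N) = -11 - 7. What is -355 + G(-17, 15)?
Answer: -373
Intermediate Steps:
G(F, N) = -18
-355 + G(-17, 15) = -355 - 18 = -373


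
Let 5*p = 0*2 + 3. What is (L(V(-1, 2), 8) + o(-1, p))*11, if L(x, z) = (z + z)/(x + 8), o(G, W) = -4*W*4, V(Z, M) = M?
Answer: -88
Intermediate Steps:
p = ⅗ (p = (0*2 + 3)/5 = (0 + 3)/5 = (⅕)*3 = ⅗ ≈ 0.60000)
o(G, W) = -16*W
L(x, z) = 2*z/(8 + x) (L(x, z) = (2*z)/(8 + x) = 2*z/(8 + x))
(L(V(-1, 2), 8) + o(-1, p))*11 = (2*8/(8 + 2) - 16*⅗)*11 = (2*8/10 - 48/5)*11 = (2*8*(⅒) - 48/5)*11 = (8/5 - 48/5)*11 = -8*11 = -88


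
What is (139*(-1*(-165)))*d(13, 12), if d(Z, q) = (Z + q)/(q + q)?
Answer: 191125/8 ≈ 23891.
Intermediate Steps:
d(Z, q) = (Z + q)/(2*q) (d(Z, q) = (Z + q)/((2*q)) = (Z + q)*(1/(2*q)) = (Z + q)/(2*q))
(139*(-1*(-165)))*d(13, 12) = (139*(-1*(-165)))*((½)*(13 + 12)/12) = (139*165)*((½)*(1/12)*25) = 22935*(25/24) = 191125/8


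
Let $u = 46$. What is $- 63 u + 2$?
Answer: $-2896$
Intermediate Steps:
$- 63 u + 2 = \left(-63\right) 46 + 2 = -2898 + 2 = -2896$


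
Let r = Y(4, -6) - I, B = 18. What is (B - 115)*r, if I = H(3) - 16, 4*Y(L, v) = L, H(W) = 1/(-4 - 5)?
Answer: -14938/9 ≈ -1659.8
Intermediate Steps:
H(W) = -1/9 (H(W) = 1/(-9) = -1/9)
Y(L, v) = L/4
I = -145/9 (I = -1/9 - 16 = -145/9 ≈ -16.111)
r = 154/9 (r = (1/4)*4 - 1*(-145/9) = 1 + 145/9 = 154/9 ≈ 17.111)
(B - 115)*r = (18 - 115)*(154/9) = -97*154/9 = -14938/9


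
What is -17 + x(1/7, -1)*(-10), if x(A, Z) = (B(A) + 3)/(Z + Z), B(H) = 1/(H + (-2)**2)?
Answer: -23/29 ≈ -0.79310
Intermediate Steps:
B(H) = 1/(4 + H) (B(H) = 1/(H + 4) = 1/(4 + H))
x(A, Z) = (3 + 1/(4 + A))/(2*Z) (x(A, Z) = (1/(4 + A) + 3)/(Z + Z) = (3 + 1/(4 + A))/((2*Z)) = (3 + 1/(4 + A))*(1/(2*Z)) = (3 + 1/(4 + A))/(2*Z))
-17 + x(1/7, -1)*(-10) = -17 + ((1/2)*(13 + 3*(1/7))/(-1*(4 + 1/7)))*(-10) = -17 + ((1/2)*(-1)*(13 + 3*(1*(1/7)))/(4 + 1*(1/7)))*(-10) = -17 + ((1/2)*(-1)*(13 + 3*(1/7))/(4 + 1/7))*(-10) = -17 + ((1/2)*(-1)*(13 + 3/7)/(29/7))*(-10) = -17 + ((1/2)*(-1)*(7/29)*(94/7))*(-10) = -17 - 47/29*(-10) = -17 + 470/29 = -23/29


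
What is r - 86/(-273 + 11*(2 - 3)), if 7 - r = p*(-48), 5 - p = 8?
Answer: -19411/142 ≈ -136.70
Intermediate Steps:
p = -3 (p = 5 - 1*8 = 5 - 8 = -3)
r = -137 (r = 7 - (-3)*(-48) = 7 - 1*144 = 7 - 144 = -137)
r - 86/(-273 + 11*(2 - 3)) = -137 - 86/(-273 + 11*(2 - 3)) = -137 - 86/(-273 + 11*(-1)) = -137 - 86/(-273 - 11) = -137 - 86/(-284) = -137 - 1/284*(-86) = -137 + 43/142 = -19411/142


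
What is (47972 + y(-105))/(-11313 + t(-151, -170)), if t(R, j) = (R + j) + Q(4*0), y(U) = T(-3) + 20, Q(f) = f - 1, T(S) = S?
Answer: -47989/11635 ≈ -4.1245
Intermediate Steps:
Q(f) = -1 + f
y(U) = 17 (y(U) = -3 + 20 = 17)
t(R, j) = -1 + R + j (t(R, j) = (R + j) + (-1 + 4*0) = (R + j) + (-1 + 0) = (R + j) - 1 = -1 + R + j)
(47972 + y(-105))/(-11313 + t(-151, -170)) = (47972 + 17)/(-11313 + (-1 - 151 - 170)) = 47989/(-11313 - 322) = 47989/(-11635) = 47989*(-1/11635) = -47989/11635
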